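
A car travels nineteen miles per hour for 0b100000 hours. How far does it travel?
Convert nineteen (English words) → 19 (decimal)
Convert 0b100000 (binary) → 32 (decimal)
Compute 19 × 32 = 608
608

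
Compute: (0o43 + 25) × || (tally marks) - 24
Convert 0o43 (octal) → 4×8 + 3 = 35 (decimal)
Convert || (tally marks) → 2 (decimal)
Expression in decimal: (35 + 25) × 2 - 24
Parentheses first: 35 + 25 = 60
Multiply: 60 × 2 = 120
Subtract: 120 - 24 = 96
96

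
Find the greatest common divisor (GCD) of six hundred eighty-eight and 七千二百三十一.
Convert six hundred eighty-eight (English words) → 6×100 + 88 = 688 (decimal)
Convert 七千二百三十一 (Chinese numeral) → 7×1000 + 2×100 + 3×10 + 1 = 7231 (decimal)
Compute gcd(688, 7231) = 1
1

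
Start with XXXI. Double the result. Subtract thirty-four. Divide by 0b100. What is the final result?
Convert XXXI (Roman numeral) → 10 + 10 + 10 + 1 = 31 (decimal)
Start: 31
31 × 2 = 62
Convert thirty-four (English words) → 34 (decimal)
62 - 34 = 28
Convert 0b100 (binary) → 4 (decimal)
28 ÷ 4 = 7
7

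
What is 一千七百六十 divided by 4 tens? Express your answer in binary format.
Convert 一千七百六十 (Chinese numeral) → 1×1000 + 7×100 + 6×10 = 1760 (decimal)
Convert 4 tens (place-value notation) → 4×10 = 40 (decimal)
Compute 1760 ÷ 40 = 44
Convert 44 (decimal) → 44 = 32 + 8 + 4 → 0b101100 (binary)
0b101100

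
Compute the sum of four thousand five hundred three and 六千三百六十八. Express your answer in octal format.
Convert four thousand five hundred three (English words) → 4×1000 + 5×100 + 3 = 4503 (decimal)
Convert 六千三百六十八 (Chinese numeral) → 6×1000 + 3×100 + 6×10 + 8 = 6368 (decimal)
Compute 4503 + 6368 = 10871
Convert 10871 (decimal) → 10871 = 2×4096 + 5×512 + 1×64 + 6×8 + 7 → 0o25167 (octal)
0o25167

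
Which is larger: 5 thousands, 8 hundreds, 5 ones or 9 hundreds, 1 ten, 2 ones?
Convert 5 thousands, 8 hundreds, 5 ones (place-value notation) → 5×1000 + 8×100 + 5 = 5805 (decimal)
Convert 9 hundreds, 1 ten, 2 ones (place-value notation) → 9×100 + 1×10 + 2 = 912 (decimal)
Compare 5805 vs 912: larger = 5805
5805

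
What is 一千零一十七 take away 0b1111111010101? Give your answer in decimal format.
Convert 一千零一十七 (Chinese numeral) → 1×1000 + 1×10 + 7 = 1017 (decimal)
Convert 0b1111111010101 (binary) → 4096 + 2048 + 1024 + 512 + 256 + 128 + 64 + 16 + 4 + 1 = 8149 (decimal)
Compute 1017 - 8149 = -7132
-7132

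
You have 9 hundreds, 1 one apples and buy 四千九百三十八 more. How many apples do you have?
Convert 9 hundreds, 1 one (place-value notation) → 9×100 + 1 = 901 (decimal)
Convert 四千九百三十八 (Chinese numeral) → 4×1000 + 9×100 + 3×10 + 8 = 4938 (decimal)
Compute 901 + 4938 = 5839
5839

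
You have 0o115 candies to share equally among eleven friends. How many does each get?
Convert 0o115 (octal) → 1×64 + 1×8 + 5 = 77 (decimal)
Convert eleven (English words) → 11 (decimal)
Compute 77 ÷ 11 = 7
7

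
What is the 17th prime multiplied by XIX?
Convert the 17th prime (prime index) → 59 (decimal)
Convert XIX (Roman numeral) → 10 + 9 = 19 (decimal)
Compute 59 × 19 = 1121
1121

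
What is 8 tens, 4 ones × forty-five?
Convert 8 tens, 4 ones (place-value notation) → 8×10 + 4 = 84 (decimal)
Convert forty-five (English words) → 45 (decimal)
Compute 84 × 45 = 3780
3780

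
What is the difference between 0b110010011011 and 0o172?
Convert 0b110010011011 (binary) → 2048 + 1024 + 128 + 16 + 8 + 2 + 1 = 3227 (decimal)
Convert 0o172 (octal) → 1×64 + 7×8 + 2 = 122 (decimal)
Difference: |3227 - 122| = 3105
3105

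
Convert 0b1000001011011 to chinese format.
Convert 0b1000001011011 (binary) → 4096 + 64 + 16 + 8 + 2 + 1 = 4187 (decimal)
Convert 4187 (decimal) → 4187 = 4×1000 + 1×100 + 8×10 + 7 → 四千一百八十七 (Chinese numeral)
四千一百八十七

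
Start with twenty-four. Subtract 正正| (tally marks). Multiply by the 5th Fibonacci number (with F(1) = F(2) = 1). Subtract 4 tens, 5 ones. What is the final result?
Convert twenty-four (English words) → 24 (decimal)
Start: 24
Convert 正正| (tally marks) → 5 + 5 + 1 = 11 (decimal)
24 - 11 = 13
Convert the 5th Fibonacci number (with F(1) = F(2) = 1) (Fibonacci index) → 1, 1, 2, 3, 5 → 5 (decimal)
13 × 5 = 65
Convert 4 tens, 5 ones (place-value notation) → 4×10 + 5 = 45 (decimal)
65 - 45 = 20
20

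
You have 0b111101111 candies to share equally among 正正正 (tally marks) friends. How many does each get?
Convert 0b111101111 (binary) → 256 + 128 + 64 + 32 + 8 + 4 + 2 + 1 = 495 (decimal)
Convert 正正正 (tally marks) → 5 + 5 + 5 = 15 (decimal)
Compute 495 ÷ 15 = 33
33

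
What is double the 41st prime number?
The 41st prime number = 179
Compute 179 × 2 = 358
358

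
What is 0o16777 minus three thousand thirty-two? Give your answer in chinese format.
Convert 0o16777 (octal) → 1×4096 + 6×512 + 7×64 + 7×8 + 7 = 7679 (decimal)
Convert three thousand thirty-two (English words) → 3×1000 + 32 = 3032 (decimal)
Compute 7679 - 3032 = 4647
Convert 4647 (decimal) → 4647 = 4×1000 + 6×100 + 4×10 + 7 → 四千六百四十七 (Chinese numeral)
四千六百四十七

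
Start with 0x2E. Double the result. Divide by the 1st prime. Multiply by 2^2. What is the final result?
Convert 0x2E (hexadecimal) → 2×16 + 14 = 46 (decimal)
Start: 46
46 × 2 = 92
Convert the 1st prime (prime index) → 2 (decimal)
92 ÷ 2 = 46
Convert 2^2 (power) → 4 (decimal)
46 × 4 = 184
184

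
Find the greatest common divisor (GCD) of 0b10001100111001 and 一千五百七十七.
Convert 0b10001100111001 (binary) → 8192 + 512 + 256 + 32 + 16 + 8 + 1 = 9017 (decimal)
Convert 一千五百七十七 (Chinese numeral) → 1×1000 + 5×100 + 7×10 + 7 = 1577 (decimal)
Compute gcd(9017, 1577) = 1
1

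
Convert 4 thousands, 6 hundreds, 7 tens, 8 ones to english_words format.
Convert 4 thousands, 6 hundreds, 7 tens, 8 ones (place-value notation) → 4×1000 + 6×100 + 7×10 + 8 = 4678 (decimal)
Convert 4678 (decimal) → 4678 = 4×1000 + 6×100 + 78 → four thousand six hundred seventy-eight (English words)
four thousand six hundred seventy-eight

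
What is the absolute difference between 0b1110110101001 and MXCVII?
Convert 0b1110110101001 (binary) → 4096 + 2048 + 1024 + 256 + 128 + 32 + 8 + 1 = 7593 (decimal)
Convert MXCVII (Roman numeral) → 1000 + 90 + 5 + 1 + 1 = 1097 (decimal)
Compute |7593 - 1097| = 6496
6496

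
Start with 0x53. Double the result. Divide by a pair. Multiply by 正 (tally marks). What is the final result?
Convert 0x53 (hexadecimal) → 5×16 + 3 = 83 (decimal)
Start: 83
83 × 2 = 166
Convert a pair (colloquial) → 2 (decimal)
166 ÷ 2 = 83
Convert 正 (tally marks) → 5 (decimal)
83 × 5 = 415
415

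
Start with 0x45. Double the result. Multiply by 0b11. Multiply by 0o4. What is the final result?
Convert 0x45 (hexadecimal) → 4×16 + 5 = 69 (decimal)
Start: 69
69 × 2 = 138
Convert 0b11 (binary) → 2 + 1 = 3 (decimal)
138 × 3 = 414
Convert 0o4 (octal) → 4 (decimal)
414 × 4 = 1656
1656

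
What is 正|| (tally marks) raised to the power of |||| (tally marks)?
Convert 正|| (tally marks) → 5 + 2 = 7 (decimal)
Convert |||| (tally marks) → 4 (decimal)
Compute 7 ^ 4 = 2401
2401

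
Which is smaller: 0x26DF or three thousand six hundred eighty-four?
Convert 0x26DF (hexadecimal) → 2×4096 + 6×256 + 13×16 + 15 = 9951 (decimal)
Convert three thousand six hundred eighty-four (English words) → 3×1000 + 6×100 + 84 = 3684 (decimal)
Compare 9951 vs 3684: smaller = 3684
3684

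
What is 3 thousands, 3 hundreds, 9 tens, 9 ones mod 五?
Convert 3 thousands, 3 hundreds, 9 tens, 9 ones (place-value notation) → 3×1000 + 3×100 + 9×10 + 9 = 3399 (decimal)
Convert 五 (Chinese numeral) → 5 (decimal)
Compute 3399 mod 5 = 4
4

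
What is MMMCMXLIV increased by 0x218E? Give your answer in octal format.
Convert MMMCMXLIV (Roman numeral) → 1000 + 1000 + 1000 + 900 + 40 + 4 = 3944 (decimal)
Convert 0x218E (hexadecimal) → 2×4096 + 1×256 + 8×16 + 14 = 8590 (decimal)
Compute 3944 + 8590 = 12534
Convert 12534 (decimal) → 12534 = 3×4096 + 3×64 + 6×8 + 6 → 0o30366 (octal)
0o30366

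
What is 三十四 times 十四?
Convert 三十四 (Chinese numeral) → 3×10 + 4 = 34 (decimal)
Convert 十四 (Chinese numeral) → 1×10 + 4 = 14 (decimal)
Compute 34 × 14 = 476
476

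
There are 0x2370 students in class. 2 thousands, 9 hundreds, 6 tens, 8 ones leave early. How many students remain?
Convert 0x2370 (hexadecimal) → 2×4096 + 3×256 + 7×16 = 9072 (decimal)
Convert 2 thousands, 9 hundreds, 6 tens, 8 ones (place-value notation) → 2×1000 + 9×100 + 6×10 + 8 = 2968 (decimal)
Compute 9072 - 2968 = 6104
6104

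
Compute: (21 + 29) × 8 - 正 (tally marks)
Convert 正 (tally marks) → 5 (decimal)
Expression in decimal: (21 + 29) × 8 - 5
Parentheses first: 21 + 29 = 50
Multiply: 50 × 8 = 400
Subtract: 400 - 5 = 395
395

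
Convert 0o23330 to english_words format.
Convert 0o23330 (octal) → 2×4096 + 3×512 + 3×64 + 3×8 = 9944 (decimal)
Convert 9944 (decimal) → 9944 = 9×1000 + 9×100 + 44 → nine thousand nine hundred forty-four (English words)
nine thousand nine hundred forty-four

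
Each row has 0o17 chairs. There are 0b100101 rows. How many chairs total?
Convert 0o17 (octal) → 1×8 + 7 = 15 (decimal)
Convert 0b100101 (binary) → 32 + 4 + 1 = 37 (decimal)
Compute 15 × 37 = 555
555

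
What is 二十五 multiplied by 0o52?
Convert 二十五 (Chinese numeral) → 2×10 + 5 = 25 (decimal)
Convert 0o52 (octal) → 5×8 + 2 = 42 (decimal)
Compute 25 × 42 = 1050
1050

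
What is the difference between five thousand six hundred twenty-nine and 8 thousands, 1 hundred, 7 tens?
Convert five thousand six hundred twenty-nine (English words) → 5×1000 + 6×100 + 29 = 5629 (decimal)
Convert 8 thousands, 1 hundred, 7 tens (place-value notation) → 8×1000 + 1×100 + 7×10 = 8170 (decimal)
Difference: |5629 - 8170| = 2541
2541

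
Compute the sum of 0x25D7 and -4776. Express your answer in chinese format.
Convert 0x25D7 (hexadecimal) → 2×4096 + 5×256 + 13×16 + 7 = 9687 (decimal)
Compute 9687 + -4776 = 4911
Convert 4911 (decimal) → 4911 = 4×1000 + 9×100 + 1×10 + 1 → 四千九百一十一 (Chinese numeral)
四千九百一十一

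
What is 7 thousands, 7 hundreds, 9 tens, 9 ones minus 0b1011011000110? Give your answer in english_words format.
Convert 7 thousands, 7 hundreds, 9 tens, 9 ones (place-value notation) → 7×1000 + 7×100 + 9×10 + 9 = 7799 (decimal)
Convert 0b1011011000110 (binary) → 4096 + 1024 + 512 + 128 + 64 + 4 + 2 = 5830 (decimal)
Compute 7799 - 5830 = 1969
Convert 1969 (decimal) → 1969 = 1×1000 + 9×100 + 69 → one thousand nine hundred sixty-nine (English words)
one thousand nine hundred sixty-nine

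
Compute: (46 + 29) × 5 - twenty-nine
Convert twenty-nine (English words) → 29 (decimal)
Expression in decimal: (46 + 29) × 5 - 29
Parentheses first: 46 + 29 = 75
Multiply: 75 × 5 = 375
Subtract: 375 - 29 = 346
346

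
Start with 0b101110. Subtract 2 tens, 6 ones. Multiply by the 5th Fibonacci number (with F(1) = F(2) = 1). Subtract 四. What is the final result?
Convert 0b101110 (binary) → 32 + 8 + 4 + 2 = 46 (decimal)
Start: 46
Convert 2 tens, 6 ones (place-value notation) → 2×10 + 6 = 26 (decimal)
46 - 26 = 20
Convert the 5th Fibonacci number (with F(1) = F(2) = 1) (Fibonacci index) → 1, 1, 2, 3, 5 → 5 (decimal)
20 × 5 = 100
Convert 四 (Chinese numeral) → 4 (decimal)
100 - 4 = 96
96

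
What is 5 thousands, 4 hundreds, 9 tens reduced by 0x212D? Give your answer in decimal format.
Convert 5 thousands, 4 hundreds, 9 tens (place-value notation) → 5×1000 + 4×100 + 9×10 = 5490 (decimal)
Convert 0x212D (hexadecimal) → 2×4096 + 1×256 + 2×16 + 13 = 8493 (decimal)
Compute 5490 - 8493 = -3003
-3003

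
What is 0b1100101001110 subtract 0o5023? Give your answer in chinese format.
Convert 0b1100101001110 (binary) → 4096 + 2048 + 256 + 64 + 8 + 4 + 2 = 6478 (decimal)
Convert 0o5023 (octal) → 5×512 + 2×8 + 3 = 2579 (decimal)
Compute 6478 - 2579 = 3899
Convert 3899 (decimal) → 3899 = 3×1000 + 8×100 + 9×10 + 9 → 三千八百九十九 (Chinese numeral)
三千八百九十九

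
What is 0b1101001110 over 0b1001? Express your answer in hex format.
Convert 0b1101001110 (binary) → 512 + 256 + 64 + 8 + 4 + 2 = 846 (decimal)
Convert 0b1001 (binary) → 8 + 1 = 9 (decimal)
Compute 846 ÷ 9 = 94
Convert 94 (decimal) → 94 = 5×16 + 14 → 0x5E (hexadecimal)
0x5E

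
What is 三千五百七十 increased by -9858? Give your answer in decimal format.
Convert 三千五百七十 (Chinese numeral) → 3×1000 + 5×100 + 7×10 = 3570 (decimal)
Compute 3570 + -9858 = -6288
-6288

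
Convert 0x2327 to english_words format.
Convert 0x2327 (hexadecimal) → 2×4096 + 3×256 + 2×16 + 7 = 8999 (decimal)
Convert 8999 (decimal) → 8999 = 8×1000 + 9×100 + 99 → eight thousand nine hundred ninety-nine (English words)
eight thousand nine hundred ninety-nine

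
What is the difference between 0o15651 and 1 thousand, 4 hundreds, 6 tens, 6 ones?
Convert 0o15651 (octal) → 1×4096 + 5×512 + 6×64 + 5×8 + 1 = 7081 (decimal)
Convert 1 thousand, 4 hundreds, 6 tens, 6 ones (place-value notation) → 1×1000 + 4×100 + 6×10 + 6 = 1466 (decimal)
Difference: |7081 - 1466| = 5615
5615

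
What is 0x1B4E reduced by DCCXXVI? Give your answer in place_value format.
Convert 0x1B4E (hexadecimal) → 1×4096 + 11×256 + 4×16 + 14 = 6990 (decimal)
Convert DCCXXVI (Roman numeral) → 500 + 100 + 100 + 10 + 10 + 5 + 1 = 726 (decimal)
Compute 6990 - 726 = 6264
Convert 6264 (decimal) → 6264 = 6×1000 + 2×100 + 6×10 + 4 → 6 thousands, 2 hundreds, 6 tens, 4 ones (place-value notation)
6 thousands, 2 hundreds, 6 tens, 4 ones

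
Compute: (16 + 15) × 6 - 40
Parentheses first: 16 + 15 = 31
Multiply: 31 × 6 = 186
Subtract: 186 - 40 = 146
146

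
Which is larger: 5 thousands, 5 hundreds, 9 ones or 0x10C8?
Convert 5 thousands, 5 hundreds, 9 ones (place-value notation) → 5×1000 + 5×100 + 9 = 5509 (decimal)
Convert 0x10C8 (hexadecimal) → 1×4096 + 12×16 + 8 = 4296 (decimal)
Compare 5509 vs 4296: larger = 5509
5509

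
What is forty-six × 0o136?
Convert forty-six (English words) → 46 (decimal)
Convert 0o136 (octal) → 1×64 + 3×8 + 6 = 94 (decimal)
Compute 46 × 94 = 4324
4324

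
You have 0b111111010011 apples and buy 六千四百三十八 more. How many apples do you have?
Convert 0b111111010011 (binary) → 2048 + 1024 + 512 + 256 + 128 + 64 + 16 + 2 + 1 = 4051 (decimal)
Convert 六千四百三十八 (Chinese numeral) → 6×1000 + 4×100 + 3×10 + 8 = 6438 (decimal)
Compute 4051 + 6438 = 10489
10489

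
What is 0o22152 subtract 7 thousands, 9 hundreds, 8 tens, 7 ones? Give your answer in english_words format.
Convert 0o22152 (octal) → 2×4096 + 2×512 + 1×64 + 5×8 + 2 = 9322 (decimal)
Convert 7 thousands, 9 hundreds, 8 tens, 7 ones (place-value notation) → 7×1000 + 9×100 + 8×10 + 7 = 7987 (decimal)
Compute 9322 - 7987 = 1335
Convert 1335 (decimal) → 1335 = 1×1000 + 3×100 + 35 → one thousand three hundred thirty-five (English words)
one thousand three hundred thirty-five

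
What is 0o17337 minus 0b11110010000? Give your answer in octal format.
Convert 0o17337 (octal) → 1×4096 + 7×512 + 3×64 + 3×8 + 7 = 7903 (decimal)
Convert 0b11110010000 (binary) → 1024 + 512 + 256 + 128 + 16 = 1936 (decimal)
Compute 7903 - 1936 = 5967
Convert 5967 (decimal) → 5967 = 1×4096 + 3×512 + 5×64 + 1×8 + 7 → 0o13517 (octal)
0o13517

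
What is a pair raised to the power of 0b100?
Convert a pair (colloquial) → 2 (decimal)
Convert 0b100 (binary) → 4 (decimal)
Compute 2 ^ 4 = 16
16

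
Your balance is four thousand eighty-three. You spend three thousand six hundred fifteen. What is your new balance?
Convert four thousand eighty-three (English words) → 4×1000 + 83 = 4083 (decimal)
Convert three thousand six hundred fifteen (English words) → 3×1000 + 6×100 + 15 = 3615 (decimal)
Compute 4083 - 3615 = 468
468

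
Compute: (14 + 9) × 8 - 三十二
Convert 三十二 (Chinese numeral) → 3×10 + 2 = 32 (decimal)
Expression in decimal: (14 + 9) × 8 - 32
Parentheses first: 14 + 9 = 23
Multiply: 23 × 8 = 184
Subtract: 184 - 32 = 152
152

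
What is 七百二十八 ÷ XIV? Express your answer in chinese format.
Convert 七百二十八 (Chinese numeral) → 7×100 + 2×10 + 8 = 728 (decimal)
Convert XIV (Roman numeral) → 10 + 4 = 14 (decimal)
Compute 728 ÷ 14 = 52
Convert 52 (decimal) → 52 = 5×10 + 2 → 五十二 (Chinese numeral)
五十二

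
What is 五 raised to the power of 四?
Convert 五 (Chinese numeral) → 5 (decimal)
Convert 四 (Chinese numeral) → 4 (decimal)
Compute 5 ^ 4 = 625
625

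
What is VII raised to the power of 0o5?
Convert VII (Roman numeral) → 5 + 1 + 1 = 7 (decimal)
Convert 0o5 (octal) → 5 (decimal)
Compute 7 ^ 5 = 16807
16807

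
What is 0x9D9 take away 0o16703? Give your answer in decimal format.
Convert 0x9D9 (hexadecimal) → 9×256 + 13×16 + 9 = 2521 (decimal)
Convert 0o16703 (octal) → 1×4096 + 6×512 + 7×64 + 3 = 7619 (decimal)
Compute 2521 - 7619 = -5098
-5098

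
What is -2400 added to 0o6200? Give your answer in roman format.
Convert 0o6200 (octal) → 6×512 + 2×64 = 3200 (decimal)
Compute -2400 + 3200 = 800
Convert 800 (decimal) → 800 = 500 + 100 + 100 + 100 → DCCC (Roman numeral)
DCCC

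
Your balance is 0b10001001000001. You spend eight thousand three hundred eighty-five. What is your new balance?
Convert 0b10001001000001 (binary) → 8192 + 512 + 64 + 1 = 8769 (decimal)
Convert eight thousand three hundred eighty-five (English words) → 8×1000 + 3×100 + 85 = 8385 (decimal)
Compute 8769 - 8385 = 384
384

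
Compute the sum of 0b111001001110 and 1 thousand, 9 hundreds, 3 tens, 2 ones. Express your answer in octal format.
Convert 0b111001001110 (binary) → 2048 + 1024 + 512 + 64 + 8 + 4 + 2 = 3662 (decimal)
Convert 1 thousand, 9 hundreds, 3 tens, 2 ones (place-value notation) → 1×1000 + 9×100 + 3×10 + 2 = 1932 (decimal)
Compute 3662 + 1932 = 5594
Convert 5594 (decimal) → 5594 = 1×4096 + 2×512 + 7×64 + 3×8 + 2 → 0o12732 (octal)
0o12732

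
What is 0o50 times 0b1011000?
Convert 0o50 (octal) → 5×8 = 40 (decimal)
Convert 0b1011000 (binary) → 64 + 16 + 8 = 88 (decimal)
Compute 40 × 88 = 3520
3520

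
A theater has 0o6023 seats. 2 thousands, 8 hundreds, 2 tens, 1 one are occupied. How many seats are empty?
Convert 0o6023 (octal) → 6×512 + 2×8 + 3 = 3091 (decimal)
Convert 2 thousands, 8 hundreds, 2 tens, 1 one (place-value notation) → 2×1000 + 8×100 + 2×10 + 1 = 2821 (decimal)
Compute 3091 - 2821 = 270
270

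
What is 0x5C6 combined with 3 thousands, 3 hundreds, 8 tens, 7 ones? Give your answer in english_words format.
Convert 0x5C6 (hexadecimal) → 5×256 + 12×16 + 6 = 1478 (decimal)
Convert 3 thousands, 3 hundreds, 8 tens, 7 ones (place-value notation) → 3×1000 + 3×100 + 8×10 + 7 = 3387 (decimal)
Compute 1478 + 3387 = 4865
Convert 4865 (decimal) → 4865 = 4×1000 + 8×100 + 65 → four thousand eight hundred sixty-five (English words)
four thousand eight hundred sixty-five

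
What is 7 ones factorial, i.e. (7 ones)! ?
Convert 7 ones (place-value notation) → 7 (decimal)
Compute 7! = 5040
5040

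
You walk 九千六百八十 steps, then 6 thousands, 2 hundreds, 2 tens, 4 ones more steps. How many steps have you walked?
Convert 九千六百八十 (Chinese numeral) → 9×1000 + 6×100 + 8×10 = 9680 (decimal)
Convert 6 thousands, 2 hundreds, 2 tens, 4 ones (place-value notation) → 6×1000 + 2×100 + 2×10 + 4 = 6224 (decimal)
Compute 9680 + 6224 = 15904
15904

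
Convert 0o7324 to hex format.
Convert 0o7324 (octal) → 7×512 + 3×64 + 2×8 + 4 = 3796 (decimal)
Convert 3796 (decimal) → 3796 = 14×256 + 13×16 + 4 → 0xED4 (hexadecimal)
0xED4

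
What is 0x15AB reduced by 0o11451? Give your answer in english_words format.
Convert 0x15AB (hexadecimal) → 1×4096 + 5×256 + 10×16 + 11 = 5547 (decimal)
Convert 0o11451 (octal) → 1×4096 + 1×512 + 4×64 + 5×8 + 1 = 4905 (decimal)
Compute 5547 - 4905 = 642
Convert 642 (decimal) → 642 = 6×100 + 42 → six hundred forty-two (English words)
six hundred forty-two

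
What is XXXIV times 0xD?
Convert XXXIV (Roman numeral) → 10 + 10 + 10 + 4 = 34 (decimal)
Convert 0xD (hexadecimal) → 13 (decimal)
Compute 34 × 13 = 442
442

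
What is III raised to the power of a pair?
Convert III (Roman numeral) → 1 + 1 + 1 = 3 (decimal)
Convert a pair (colloquial) → 2 (decimal)
Compute 3 ^ 2 = 9
9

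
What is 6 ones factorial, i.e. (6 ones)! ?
Convert 6 ones (place-value notation) → 6 (decimal)
Compute 6! = 720
720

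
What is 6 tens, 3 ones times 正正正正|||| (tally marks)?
Convert 6 tens, 3 ones (place-value notation) → 6×10 + 3 = 63 (decimal)
Convert 正正正正|||| (tally marks) → 5 + 5 + 5 + 5 + 4 = 24 (decimal)
Compute 63 × 24 = 1512
1512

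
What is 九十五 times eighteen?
Convert 九十五 (Chinese numeral) → 9×10 + 5 = 95 (decimal)
Convert eighteen (English words) → 18 (decimal)
Compute 95 × 18 = 1710
1710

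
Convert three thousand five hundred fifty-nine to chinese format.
Convert three thousand five hundred fifty-nine (English words) → 3×1000 + 5×100 + 59 = 3559 (decimal)
Convert 3559 (decimal) → 3559 = 3×1000 + 5×100 + 5×10 + 9 → 三千五百五十九 (Chinese numeral)
三千五百五十九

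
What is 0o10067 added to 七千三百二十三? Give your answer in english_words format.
Convert 0o10067 (octal) → 1×4096 + 6×8 + 7 = 4151 (decimal)
Convert 七千三百二十三 (Chinese numeral) → 7×1000 + 3×100 + 2×10 + 3 = 7323 (decimal)
Compute 4151 + 7323 = 11474
Convert 11474 (decimal) → 11474 = 11×1000 + 4×100 + 74 → eleven thousand four hundred seventy-four (English words)
eleven thousand four hundred seventy-four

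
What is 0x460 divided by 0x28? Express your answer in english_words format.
Convert 0x460 (hexadecimal) → 4×256 + 6×16 = 1120 (decimal)
Convert 0x28 (hexadecimal) → 2×16 + 8 = 40 (decimal)
Compute 1120 ÷ 40 = 28
Convert 28 (decimal) → twenty-eight (English words)
twenty-eight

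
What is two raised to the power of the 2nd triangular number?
Convert two (English words) → 2 (decimal)
Convert the 2nd triangular number (triangular index) → 2×3/2 = 3 (decimal)
Compute 2 ^ 3 = 8
8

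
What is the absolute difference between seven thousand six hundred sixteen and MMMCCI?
Convert seven thousand six hundred sixteen (English words) → 7×1000 + 6×100 + 16 = 7616 (decimal)
Convert MMMCCI (Roman numeral) → 1000 + 1000 + 1000 + 100 + 100 + 1 = 3201 (decimal)
Compute |7616 - 3201| = 4415
4415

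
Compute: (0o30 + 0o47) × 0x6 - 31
Convert 0o30 (octal) → 3×8 = 24 (decimal)
Convert 0o47 (octal) → 4×8 + 7 = 39 (decimal)
Convert 0x6 (hexadecimal) → 6 (decimal)
Expression in decimal: (24 + 39) × 6 - 31
Parentheses first: 24 + 39 = 63
Multiply: 63 × 6 = 378
Subtract: 378 - 31 = 347
347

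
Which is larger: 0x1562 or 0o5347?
Convert 0x1562 (hexadecimal) → 1×4096 + 5×256 + 6×16 + 2 = 5474 (decimal)
Convert 0o5347 (octal) → 5×512 + 3×64 + 4×8 + 7 = 2791 (decimal)
Compare 5474 vs 2791: larger = 5474
5474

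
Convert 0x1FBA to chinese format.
Convert 0x1FBA (hexadecimal) → 1×4096 + 15×256 + 11×16 + 10 = 8122 (decimal)
Convert 8122 (decimal) → 8122 = 8×1000 + 1×100 + 2×10 + 2 → 八千一百二十二 (Chinese numeral)
八千一百二十二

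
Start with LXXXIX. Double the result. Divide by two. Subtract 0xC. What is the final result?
Convert LXXXIX (Roman numeral) → 50 + 10 + 10 + 10 + 9 = 89 (decimal)
Start: 89
89 × 2 = 178
Convert two (English words) → 2 (decimal)
178 ÷ 2 = 89
Convert 0xC (hexadecimal) → 12 (decimal)
89 - 12 = 77
77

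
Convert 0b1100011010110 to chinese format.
Convert 0b1100011010110 (binary) → 4096 + 2048 + 128 + 64 + 16 + 4 + 2 = 6358 (decimal)
Convert 6358 (decimal) → 6358 = 6×1000 + 3×100 + 5×10 + 8 → 六千三百五十八 (Chinese numeral)
六千三百五十八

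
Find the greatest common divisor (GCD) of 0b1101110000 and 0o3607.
Convert 0b1101110000 (binary) → 512 + 256 + 64 + 32 + 16 = 880 (decimal)
Convert 0o3607 (octal) → 3×512 + 6×64 + 7 = 1927 (decimal)
Compute gcd(880, 1927) = 1
1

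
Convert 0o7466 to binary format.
Convert 0o7466 (octal) → 7×512 + 4×64 + 6×8 + 6 = 3894 (decimal)
Convert 3894 (decimal) → 3894 = 2048 + 1024 + 512 + 256 + 32 + 16 + 4 + 2 → 0b111100110110 (binary)
0b111100110110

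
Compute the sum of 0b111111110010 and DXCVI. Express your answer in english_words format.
Convert 0b111111110010 (binary) → 2048 + 1024 + 512 + 256 + 128 + 64 + 32 + 16 + 2 = 4082 (decimal)
Convert DXCVI (Roman numeral) → 500 + 90 + 5 + 1 = 596 (decimal)
Compute 4082 + 596 = 4678
Convert 4678 (decimal) → 4678 = 4×1000 + 6×100 + 78 → four thousand six hundred seventy-eight (English words)
four thousand six hundred seventy-eight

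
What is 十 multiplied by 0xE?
Convert 十 (Chinese numeral) → 1×10 = 10 (decimal)
Convert 0xE (hexadecimal) → 14 (decimal)
Compute 10 × 14 = 140
140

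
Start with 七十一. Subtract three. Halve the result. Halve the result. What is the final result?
Convert 七十一 (Chinese numeral) → 7×10 + 1 = 71 (decimal)
Start: 71
Convert three (English words) → 3 (decimal)
71 - 3 = 68
68 ÷ 2 = 34
34 ÷ 2 = 17
17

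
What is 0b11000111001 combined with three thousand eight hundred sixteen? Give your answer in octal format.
Convert 0b11000111001 (binary) → 1024 + 512 + 32 + 16 + 8 + 1 = 1593 (decimal)
Convert three thousand eight hundred sixteen (English words) → 3×1000 + 8×100 + 16 = 3816 (decimal)
Compute 1593 + 3816 = 5409
Convert 5409 (decimal) → 5409 = 1×4096 + 2×512 + 4×64 + 4×8 + 1 → 0o12441 (octal)
0o12441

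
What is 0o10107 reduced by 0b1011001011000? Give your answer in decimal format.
Convert 0o10107 (octal) → 1×4096 + 1×64 + 7 = 4167 (decimal)
Convert 0b1011001011000 (binary) → 4096 + 1024 + 512 + 64 + 16 + 8 = 5720 (decimal)
Compute 4167 - 5720 = -1553
-1553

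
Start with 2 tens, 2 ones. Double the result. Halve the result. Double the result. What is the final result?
Convert 2 tens, 2 ones (place-value notation) → 2×10 + 2 = 22 (decimal)
Start: 22
22 × 2 = 44
44 ÷ 2 = 22
22 × 2 = 44
44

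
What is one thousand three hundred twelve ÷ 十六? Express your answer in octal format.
Convert one thousand three hundred twelve (English words) → 1×1000 + 3×100 + 12 = 1312 (decimal)
Convert 十六 (Chinese numeral) → 1×10 + 6 = 16 (decimal)
Compute 1312 ÷ 16 = 82
Convert 82 (decimal) → 82 = 1×64 + 2×8 + 2 → 0o122 (octal)
0o122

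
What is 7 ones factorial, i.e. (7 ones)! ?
Convert 7 ones (place-value notation) → 7 (decimal)
Compute 7! = 5040
5040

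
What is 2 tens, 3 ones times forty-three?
Convert 2 tens, 3 ones (place-value notation) → 2×10 + 3 = 23 (decimal)
Convert forty-three (English words) → 43 (decimal)
Compute 23 × 43 = 989
989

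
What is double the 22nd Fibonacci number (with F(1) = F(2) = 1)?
The 22nd Fibonacci number (with F(1) = F(2) = 1) = 17711
Compute 17711 × 2 = 35422
35422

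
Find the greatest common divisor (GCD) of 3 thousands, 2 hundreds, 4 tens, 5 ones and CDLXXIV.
Convert 3 thousands, 2 hundreds, 4 tens, 5 ones (place-value notation) → 3×1000 + 2×100 + 4×10 + 5 = 3245 (decimal)
Convert CDLXXIV (Roman numeral) → 400 + 50 + 10 + 10 + 4 = 474 (decimal)
Compute gcd(3245, 474) = 1
1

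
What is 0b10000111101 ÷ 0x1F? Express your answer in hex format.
Convert 0b10000111101 (binary) → 1024 + 32 + 16 + 8 + 4 + 1 = 1085 (decimal)
Convert 0x1F (hexadecimal) → 1×16 + 15 = 31 (decimal)
Compute 1085 ÷ 31 = 35
Convert 35 (decimal) → 35 = 2×16 + 3 → 0x23 (hexadecimal)
0x23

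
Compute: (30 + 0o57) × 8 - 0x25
Convert 0o57 (octal) → 5×8 + 7 = 47 (decimal)
Convert 0x25 (hexadecimal) → 2×16 + 5 = 37 (decimal)
Expression in decimal: (30 + 47) × 8 - 37
Parentheses first: 30 + 47 = 77
Multiply: 77 × 8 = 616
Subtract: 616 - 37 = 579
579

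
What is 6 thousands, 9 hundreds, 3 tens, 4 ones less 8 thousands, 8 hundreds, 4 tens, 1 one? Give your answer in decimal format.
Convert 6 thousands, 9 hundreds, 3 tens, 4 ones (place-value notation) → 6×1000 + 9×100 + 3×10 + 4 = 6934 (decimal)
Convert 8 thousands, 8 hundreds, 4 tens, 1 one (place-value notation) → 8×1000 + 8×100 + 4×10 + 1 = 8841 (decimal)
Compute 6934 - 8841 = -1907
-1907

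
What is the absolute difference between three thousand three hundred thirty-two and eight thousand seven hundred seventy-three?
Convert three thousand three hundred thirty-two (English words) → 3×1000 + 3×100 + 32 = 3332 (decimal)
Convert eight thousand seven hundred seventy-three (English words) → 8×1000 + 7×100 + 73 = 8773 (decimal)
Compute |3332 - 8773| = 5441
5441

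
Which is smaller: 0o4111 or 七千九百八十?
Convert 0o4111 (octal) → 4×512 + 1×64 + 1×8 + 1 = 2121 (decimal)
Convert 七千九百八十 (Chinese numeral) → 7×1000 + 9×100 + 8×10 = 7980 (decimal)
Compare 2121 vs 7980: smaller = 2121
2121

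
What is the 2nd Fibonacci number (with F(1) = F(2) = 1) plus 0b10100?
The 2nd Fibonacci number (with F(1) = F(2) = 1) = 1
Convert 0b10100 (binary) → 16 + 4 = 20 (decimal)
Compute 1 + 20 = 21
21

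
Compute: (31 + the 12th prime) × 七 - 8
Convert the 12th prime (prime index) → 37 (decimal)
Convert 七 (Chinese numeral) → 7 (decimal)
Expression in decimal: (31 + 37) × 7 - 8
Parentheses first: 31 + 37 = 68
Multiply: 68 × 7 = 476
Subtract: 476 - 8 = 468
468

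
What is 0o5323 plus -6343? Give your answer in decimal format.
Convert 0o5323 (octal) → 5×512 + 3×64 + 2×8 + 3 = 2771 (decimal)
Compute 2771 + -6343 = -3572
-3572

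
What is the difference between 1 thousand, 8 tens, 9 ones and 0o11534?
Convert 1 thousand, 8 tens, 9 ones (place-value notation) → 1×1000 + 8×10 + 9 = 1089 (decimal)
Convert 0o11534 (octal) → 1×4096 + 1×512 + 5×64 + 3×8 + 4 = 4956 (decimal)
Difference: |1089 - 4956| = 3867
3867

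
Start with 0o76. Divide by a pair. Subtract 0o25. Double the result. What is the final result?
Convert 0o76 (octal) → 7×8 + 6 = 62 (decimal)
Start: 62
Convert a pair (colloquial) → 2 (decimal)
62 ÷ 2 = 31
Convert 0o25 (octal) → 2×8 + 5 = 21 (decimal)
31 - 21 = 10
10 × 2 = 20
20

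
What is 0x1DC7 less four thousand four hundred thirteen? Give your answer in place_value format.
Convert 0x1DC7 (hexadecimal) → 1×4096 + 13×256 + 12×16 + 7 = 7623 (decimal)
Convert four thousand four hundred thirteen (English words) → 4×1000 + 4×100 + 13 = 4413 (decimal)
Compute 7623 - 4413 = 3210
Convert 3210 (decimal) → 3210 = 3×1000 + 2×100 + 1×10 → 3 thousands, 2 hundreds, 1 ten (place-value notation)
3 thousands, 2 hundreds, 1 ten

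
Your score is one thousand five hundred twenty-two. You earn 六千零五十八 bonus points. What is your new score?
Convert one thousand five hundred twenty-two (English words) → 1×1000 + 5×100 + 22 = 1522 (decimal)
Convert 六千零五十八 (Chinese numeral) → 6×1000 + 5×10 + 8 = 6058 (decimal)
Compute 1522 + 6058 = 7580
7580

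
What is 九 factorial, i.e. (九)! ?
Convert 九 (Chinese numeral) → 9 (decimal)
Compute 9! = 362880
362880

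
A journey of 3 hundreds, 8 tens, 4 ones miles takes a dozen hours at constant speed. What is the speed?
Convert 3 hundreds, 8 tens, 4 ones (place-value notation) → 3×100 + 8×10 + 4 = 384 (decimal)
Convert a dozen (colloquial) → 12 (decimal)
Compute 384 ÷ 12 = 32
32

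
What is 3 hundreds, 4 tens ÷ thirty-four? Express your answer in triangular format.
Convert 3 hundreds, 4 tens (place-value notation) → 3×100 + 4×10 = 340 (decimal)
Convert thirty-four (English words) → 34 (decimal)
Compute 340 ÷ 34 = 10
Convert 10 (decimal) → 10 = 4×5/2 → the 4th triangular number (triangular index)
the 4th triangular number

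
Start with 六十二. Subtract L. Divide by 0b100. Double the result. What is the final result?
Convert 六十二 (Chinese numeral) → 6×10 + 2 = 62 (decimal)
Start: 62
Convert L (Roman numeral) → 50 (decimal)
62 - 50 = 12
Convert 0b100 (binary) → 4 (decimal)
12 ÷ 4 = 3
3 × 2 = 6
6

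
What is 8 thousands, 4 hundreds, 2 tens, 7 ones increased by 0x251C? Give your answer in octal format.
Convert 8 thousands, 4 hundreds, 2 tens, 7 ones (place-value notation) → 8×1000 + 4×100 + 2×10 + 7 = 8427 (decimal)
Convert 0x251C (hexadecimal) → 2×4096 + 5×256 + 1×16 + 12 = 9500 (decimal)
Compute 8427 + 9500 = 17927
Convert 17927 (decimal) → 17927 = 4×4096 + 3×512 + 7 → 0o43007 (octal)
0o43007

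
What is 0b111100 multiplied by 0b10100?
Convert 0b111100 (binary) → 32 + 16 + 8 + 4 = 60 (decimal)
Convert 0b10100 (binary) → 16 + 4 = 20 (decimal)
Compute 60 × 20 = 1200
1200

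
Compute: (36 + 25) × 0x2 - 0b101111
Convert 0x2 (hexadecimal) → 2 (decimal)
Convert 0b101111 (binary) → 32 + 8 + 4 + 2 + 1 = 47 (decimal)
Expression in decimal: (36 + 25) × 2 - 47
Parentheses first: 36 + 25 = 61
Multiply: 61 × 2 = 122
Subtract: 122 - 47 = 75
75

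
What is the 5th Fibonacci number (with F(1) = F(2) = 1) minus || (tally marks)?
The 5th Fibonacci number (with F(1) = F(2) = 1): 1, 1, 2, 3, 5 → 5
Convert || (tally marks) → 2 (decimal)
Compute 5 - 2 = 3
3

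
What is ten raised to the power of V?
Convert ten (English words) → 10 (decimal)
Convert V (Roman numeral) → 5 (decimal)
Compute 10 ^ 5 = 100000
100000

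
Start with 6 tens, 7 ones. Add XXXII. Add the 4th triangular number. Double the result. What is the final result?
Convert 6 tens, 7 ones (place-value notation) → 6×10 + 7 = 67 (decimal)
Start: 67
Convert XXXII (Roman numeral) → 10 + 10 + 10 + 1 + 1 = 32 (decimal)
67 + 32 = 99
Convert the 4th triangular number (triangular index) → 4×5/2 = 10 (decimal)
99 + 10 = 109
109 × 2 = 218
218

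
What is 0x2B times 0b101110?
Convert 0x2B (hexadecimal) → 2×16 + 11 = 43 (decimal)
Convert 0b101110 (binary) → 32 + 8 + 4 + 2 = 46 (decimal)
Compute 43 × 46 = 1978
1978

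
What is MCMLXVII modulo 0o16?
Convert MCMLXVII (Roman numeral) → 1000 + 900 + 50 + 10 + 5 + 1 + 1 = 1967 (decimal)
Convert 0o16 (octal) → 1×8 + 6 = 14 (decimal)
Compute 1967 mod 14 = 7
7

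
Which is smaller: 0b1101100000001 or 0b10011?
Convert 0b1101100000001 (binary) → 4096 + 2048 + 512 + 256 + 1 = 6913 (decimal)
Convert 0b10011 (binary) → 16 + 2 + 1 = 19 (decimal)
Compare 6913 vs 19: smaller = 19
19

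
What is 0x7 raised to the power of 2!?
Convert 0x7 (hexadecimal) → 7 (decimal)
Convert 2! (factorial) → 2 (decimal)
Compute 7 ^ 2 = 49
49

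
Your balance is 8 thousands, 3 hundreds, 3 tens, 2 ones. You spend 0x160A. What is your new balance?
Convert 8 thousands, 3 hundreds, 3 tens, 2 ones (place-value notation) → 8×1000 + 3×100 + 3×10 + 2 = 8332 (decimal)
Convert 0x160A (hexadecimal) → 1×4096 + 6×256 + 10 = 5642 (decimal)
Compute 8332 - 5642 = 2690
2690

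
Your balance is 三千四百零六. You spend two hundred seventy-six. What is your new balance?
Convert 三千四百零六 (Chinese numeral) → 3×1000 + 4×100 + 6 = 3406 (decimal)
Convert two hundred seventy-six (English words) → 2×100 + 76 = 276 (decimal)
Compute 3406 - 276 = 3130
3130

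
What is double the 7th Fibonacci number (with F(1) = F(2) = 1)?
The 7th Fibonacci number (with F(1) = F(2) = 1): 1, 1, 2, 3, 5, 8, 13 → 13
Compute 13 × 2 = 26
26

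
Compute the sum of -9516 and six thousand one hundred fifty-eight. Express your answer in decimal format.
Convert six thousand one hundred fifty-eight (English words) → 6×1000 + 1×100 + 58 = 6158 (decimal)
Compute -9516 + 6158 = -3358
-3358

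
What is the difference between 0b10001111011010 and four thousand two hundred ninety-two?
Convert 0b10001111011010 (binary) → 8192 + 512 + 256 + 128 + 64 + 16 + 8 + 2 = 9178 (decimal)
Convert four thousand two hundred ninety-two (English words) → 4×1000 + 2×100 + 92 = 4292 (decimal)
Difference: |9178 - 4292| = 4886
4886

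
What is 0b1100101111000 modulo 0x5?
Convert 0b1100101111000 (binary) → 4096 + 2048 + 256 + 64 + 32 + 16 + 8 = 6520 (decimal)
Convert 0x5 (hexadecimal) → 5 (decimal)
Compute 6520 mod 5 = 0
0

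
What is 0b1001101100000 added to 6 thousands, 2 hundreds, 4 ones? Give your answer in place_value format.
Convert 0b1001101100000 (binary) → 4096 + 512 + 256 + 64 + 32 = 4960 (decimal)
Convert 6 thousands, 2 hundreds, 4 ones (place-value notation) → 6×1000 + 2×100 + 4 = 6204 (decimal)
Compute 4960 + 6204 = 11164
Convert 11164 (decimal) → 11164 = 11×1000 + 1×100 + 6×10 + 4 → 11 thousands, 1 hundred, 6 tens, 4 ones (place-value notation)
11 thousands, 1 hundred, 6 tens, 4 ones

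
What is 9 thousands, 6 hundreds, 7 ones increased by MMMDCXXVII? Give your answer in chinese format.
Convert 9 thousands, 6 hundreds, 7 ones (place-value notation) → 9×1000 + 6×100 + 7 = 9607 (decimal)
Convert MMMDCXXVII (Roman numeral) → 1000 + 1000 + 1000 + 500 + 100 + 10 + 10 + 5 + 1 + 1 = 3627 (decimal)
Compute 9607 + 3627 = 13234
Convert 13234 (decimal) → 13234 = 1×10000 + 3×1000 + 2×100 + 3×10 + 4 → 一万三千二百三十四 (Chinese numeral)
一万三千二百三十四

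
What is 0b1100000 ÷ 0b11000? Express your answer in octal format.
Convert 0b1100000 (binary) → 64 + 32 = 96 (decimal)
Convert 0b11000 (binary) → 16 + 8 = 24 (decimal)
Compute 96 ÷ 24 = 4
Convert 4 (decimal) → 0o4 (octal)
0o4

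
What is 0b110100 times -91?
Convert 0b110100 (binary) → 32 + 16 + 4 = 52 (decimal)
Compute 52 × -91 = -4732
-4732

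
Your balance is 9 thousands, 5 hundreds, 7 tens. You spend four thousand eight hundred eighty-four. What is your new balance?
Convert 9 thousands, 5 hundreds, 7 tens (place-value notation) → 9×1000 + 5×100 + 7×10 = 9570 (decimal)
Convert four thousand eight hundred eighty-four (English words) → 4×1000 + 8×100 + 84 = 4884 (decimal)
Compute 9570 - 4884 = 4686
4686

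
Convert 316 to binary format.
Convert 316 (decimal) → 316 = 256 + 32 + 16 + 8 + 4 → 0b100111100 (binary)
0b100111100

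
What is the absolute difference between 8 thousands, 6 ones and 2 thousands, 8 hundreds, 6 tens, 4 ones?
Convert 8 thousands, 6 ones (place-value notation) → 8×1000 + 6 = 8006 (decimal)
Convert 2 thousands, 8 hundreds, 6 tens, 4 ones (place-value notation) → 2×1000 + 8×100 + 6×10 + 4 = 2864 (decimal)
Compute |8006 - 2864| = 5142
5142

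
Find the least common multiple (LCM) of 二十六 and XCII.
Convert 二十六 (Chinese numeral) → 2×10 + 6 = 26 (decimal)
Convert XCII (Roman numeral) → 90 + 1 + 1 = 92 (decimal)
Compute lcm(26, 92) = 1196
1196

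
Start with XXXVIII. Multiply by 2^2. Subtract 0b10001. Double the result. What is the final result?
Convert XXXVIII (Roman numeral) → 10 + 10 + 10 + 5 + 1 + 1 + 1 = 38 (decimal)
Start: 38
Convert 2^2 (power) → 4 (decimal)
38 × 4 = 152
Convert 0b10001 (binary) → 16 + 1 = 17 (decimal)
152 - 17 = 135
135 × 2 = 270
270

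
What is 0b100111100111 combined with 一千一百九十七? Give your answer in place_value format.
Convert 0b100111100111 (binary) → 2048 + 256 + 128 + 64 + 32 + 4 + 2 + 1 = 2535 (decimal)
Convert 一千一百九十七 (Chinese numeral) → 1×1000 + 1×100 + 9×10 + 7 = 1197 (decimal)
Compute 2535 + 1197 = 3732
Convert 3732 (decimal) → 3732 = 3×1000 + 7×100 + 3×10 + 2 → 3 thousands, 7 hundreds, 3 tens, 2 ones (place-value notation)
3 thousands, 7 hundreds, 3 tens, 2 ones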